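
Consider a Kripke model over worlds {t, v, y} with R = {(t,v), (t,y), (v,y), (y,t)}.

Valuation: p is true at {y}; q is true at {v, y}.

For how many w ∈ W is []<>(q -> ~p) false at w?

t: successors {v, y}; <>(q -> ~p) there: v:F, y:T. ✗
v: successors {y}; <>(q -> ~p) there: y:T. ✓
y: successors {t}; <>(q -> ~p) there: t:T. ✓
Satisfying worlds: {v, y}.
So []<>(q -> ~p) fails at the other 1 world.

1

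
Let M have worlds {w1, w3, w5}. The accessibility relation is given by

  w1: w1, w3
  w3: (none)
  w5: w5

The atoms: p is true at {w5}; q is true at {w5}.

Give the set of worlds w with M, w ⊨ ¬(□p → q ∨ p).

{w3}

w1: □p → q ∨ p is T. ✗
w3: □p → q ∨ p is F. ✓
w5: □p → q ∨ p is T. ✗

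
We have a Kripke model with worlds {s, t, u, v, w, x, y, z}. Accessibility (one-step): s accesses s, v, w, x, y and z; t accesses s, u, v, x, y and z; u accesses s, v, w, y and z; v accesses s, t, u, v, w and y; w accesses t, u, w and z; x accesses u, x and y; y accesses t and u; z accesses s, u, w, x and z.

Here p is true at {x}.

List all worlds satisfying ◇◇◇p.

{s, t, u, v, w, x, y, z}

s: successors {s, v, w, x, y, z}; ◇◇p there: s:T, v:T, w:T, x:T, y:T, z:T. ✓
t: successors {s, u, v, x, y, z}; ◇◇p there: s:T, u:T, v:T, x:T, y:T, z:T. ✓
u: successors {s, v, w, y, z}; ◇◇p there: s:T, v:T, w:T, y:T, z:T. ✓
v: successors {s, t, u, v, w, y}; ◇◇p there: s:T, t:T, u:T, v:T, w:T, y:T. ✓
w: successors {t, u, w, z}; ◇◇p there: t:T, u:T, w:T, z:T. ✓
x: successors {u, x, y}; ◇◇p there: u:T, x:T, y:T. ✓
y: successors {t, u}; ◇◇p there: t:T, u:T. ✓
z: successors {s, u, w, x, z}; ◇◇p there: s:T, u:T, w:T, x:T, z:T. ✓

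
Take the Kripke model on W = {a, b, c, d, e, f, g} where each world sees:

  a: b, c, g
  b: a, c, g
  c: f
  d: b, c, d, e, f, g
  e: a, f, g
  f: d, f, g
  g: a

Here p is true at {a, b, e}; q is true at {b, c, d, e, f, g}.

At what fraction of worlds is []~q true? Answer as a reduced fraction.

a: successors {b, c, g}; ~q there: b:F, c:F, g:F. ✗
b: successors {a, c, g}; ~q there: a:T, c:F, g:F. ✗
c: successors {f}; ~q there: f:F. ✗
d: successors {b, c, d, e, f, g}; ~q there: b:F, c:F, d:F, e:F, f:F, g:F. ✗
e: successors {a, f, g}; ~q there: a:T, f:F, g:F. ✗
f: successors {d, f, g}; ~q there: d:F, f:F, g:F. ✗
g: successors {a}; ~q there: a:T. ✓
That's 1 of 7 worlds, so 1/7.

1/7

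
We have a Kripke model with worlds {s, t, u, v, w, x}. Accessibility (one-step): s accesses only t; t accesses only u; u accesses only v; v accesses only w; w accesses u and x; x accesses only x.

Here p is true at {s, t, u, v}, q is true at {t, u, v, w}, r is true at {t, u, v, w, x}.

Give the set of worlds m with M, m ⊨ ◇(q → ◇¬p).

{u, v, w, x}

s: successors {t}; q → ◇¬p there: t:F. ✗
t: successors {u}; q → ◇¬p there: u:F. ✗
u: successors {v}; q → ◇¬p there: v:T. ✓
v: successors {w}; q → ◇¬p there: w:T. ✓
w: successors {u, x}; q → ◇¬p there: u:F, x:T. ✓
x: successors {x}; q → ◇¬p there: x:T. ✓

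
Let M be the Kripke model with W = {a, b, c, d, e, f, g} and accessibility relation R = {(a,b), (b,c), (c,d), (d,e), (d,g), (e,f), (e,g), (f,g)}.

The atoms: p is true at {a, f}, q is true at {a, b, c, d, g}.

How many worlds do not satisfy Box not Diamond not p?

5

a: successors {b}; not Diamond not p there: b:F. ✗
b: successors {c}; not Diamond not p there: c:F. ✗
c: successors {d}; not Diamond not p there: d:F. ✗
d: successors {e, g}; not Diamond not p there: e:F, g:T. ✗
e: successors {f, g}; not Diamond not p there: f:F, g:T. ✗
f: successors {g}; not Diamond not p there: g:T. ✓
g: no successors, so Box not Diamond not p holds vacuously. ✓
Satisfying worlds: {f, g}.
So Box not Diamond not p fails at the other 5 worlds.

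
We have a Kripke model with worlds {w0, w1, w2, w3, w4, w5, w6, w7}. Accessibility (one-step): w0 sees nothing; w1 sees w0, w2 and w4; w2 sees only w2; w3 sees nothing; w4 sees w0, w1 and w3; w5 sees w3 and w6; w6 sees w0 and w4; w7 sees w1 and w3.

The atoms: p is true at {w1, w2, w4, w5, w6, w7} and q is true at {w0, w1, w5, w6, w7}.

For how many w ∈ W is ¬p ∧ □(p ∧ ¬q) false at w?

w0: ¬p is T, □(p ∧ ¬q) is T. ✓
w1: ¬p is F, □(p ∧ ¬q) is F. ✗
w2: ¬p is F, □(p ∧ ¬q) is T. ✗
w3: ¬p is T, □(p ∧ ¬q) is T. ✓
w4: ¬p is F, □(p ∧ ¬q) is F. ✗
w5: ¬p is F, □(p ∧ ¬q) is F. ✗
w6: ¬p is F, □(p ∧ ¬q) is F. ✗
w7: ¬p is F, □(p ∧ ¬q) is F. ✗
Satisfying worlds: {w0, w3}.
So ¬p ∧ □(p ∧ ¬q) fails at the other 6 worlds.

6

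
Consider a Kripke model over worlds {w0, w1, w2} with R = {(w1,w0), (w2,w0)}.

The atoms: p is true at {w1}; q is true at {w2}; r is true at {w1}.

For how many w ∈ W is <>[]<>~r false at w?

w0: no successors, so <>[]<>~r fails. ✗
w1: successors {w0}; []<>~r there: w0:T. ✓
w2: successors {w0}; []<>~r there: w0:T. ✓
Satisfying worlds: {w1, w2}.
So <>[]<>~r fails at the other 1 world.

1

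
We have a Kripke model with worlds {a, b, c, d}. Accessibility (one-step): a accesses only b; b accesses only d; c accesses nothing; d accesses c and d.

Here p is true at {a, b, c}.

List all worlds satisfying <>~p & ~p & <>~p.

a: <>~p & ~p is F, <>~p is F. ✗
b: <>~p & ~p is F, <>~p is T. ✗
c: <>~p & ~p is F, <>~p is F. ✗
d: <>~p & ~p is T, <>~p is T. ✓

{d}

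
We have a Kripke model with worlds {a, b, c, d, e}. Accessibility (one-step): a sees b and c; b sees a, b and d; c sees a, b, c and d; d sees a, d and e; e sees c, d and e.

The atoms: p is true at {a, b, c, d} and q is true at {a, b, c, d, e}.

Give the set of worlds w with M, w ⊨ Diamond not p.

a: successors {b, c}; not p there: b:F, c:F. ✗
b: successors {a, b, d}; not p there: a:F, b:F, d:F. ✗
c: successors {a, b, c, d}; not p there: a:F, b:F, c:F, d:F. ✗
d: successors {a, d, e}; not p there: a:F, d:F, e:T. ✓
e: successors {c, d, e}; not p there: c:F, d:F, e:T. ✓

{d, e}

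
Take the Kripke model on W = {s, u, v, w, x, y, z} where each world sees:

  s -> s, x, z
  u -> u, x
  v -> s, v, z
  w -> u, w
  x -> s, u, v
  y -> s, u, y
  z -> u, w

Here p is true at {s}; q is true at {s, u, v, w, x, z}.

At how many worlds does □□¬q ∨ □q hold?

6

s: □□¬q is F, □q is T. ✓
u: □□¬q is F, □q is T. ✓
v: □□¬q is F, □q is T. ✓
w: □□¬q is F, □q is T. ✓
x: □□¬q is F, □q is T. ✓
y: □□¬q is F, □q is F. ✗
z: □□¬q is F, □q is T. ✓
Satisfying worlds: {s, u, v, w, x, z}.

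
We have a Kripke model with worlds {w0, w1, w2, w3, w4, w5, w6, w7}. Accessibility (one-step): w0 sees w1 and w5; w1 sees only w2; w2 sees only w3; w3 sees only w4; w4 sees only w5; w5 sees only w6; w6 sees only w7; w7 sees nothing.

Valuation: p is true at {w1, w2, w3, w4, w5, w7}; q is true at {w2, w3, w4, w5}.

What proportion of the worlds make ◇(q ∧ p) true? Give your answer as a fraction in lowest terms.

5/8

w0: successors {w1, w5}; q ∧ p there: w1:F, w5:T. ✓
w1: successors {w2}; q ∧ p there: w2:T. ✓
w2: successors {w3}; q ∧ p there: w3:T. ✓
w3: successors {w4}; q ∧ p there: w4:T. ✓
w4: successors {w5}; q ∧ p there: w5:T. ✓
w5: successors {w6}; q ∧ p there: w6:F. ✗
w6: successors {w7}; q ∧ p there: w7:F. ✗
w7: no successors, so ◇(q ∧ p) fails. ✗
That's 5 of 8 worlds, so 5/8.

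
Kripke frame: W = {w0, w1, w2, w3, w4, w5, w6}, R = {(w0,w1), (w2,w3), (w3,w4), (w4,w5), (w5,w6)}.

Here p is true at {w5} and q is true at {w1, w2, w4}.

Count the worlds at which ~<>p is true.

w0: <>p is F. ✓
w1: <>p is F. ✓
w2: <>p is F. ✓
w3: <>p is F. ✓
w4: <>p is T. ✗
w5: <>p is F. ✓
w6: <>p is F. ✓
Satisfying worlds: {w0, w1, w2, w3, w5, w6}.

6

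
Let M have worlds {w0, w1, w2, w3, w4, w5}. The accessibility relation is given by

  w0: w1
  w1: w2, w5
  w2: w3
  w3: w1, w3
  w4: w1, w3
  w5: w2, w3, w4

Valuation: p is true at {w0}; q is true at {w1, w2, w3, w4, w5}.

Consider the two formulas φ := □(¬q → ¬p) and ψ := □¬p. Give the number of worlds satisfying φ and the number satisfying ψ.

6 and 6

For □(¬q → ¬p):
w0: successors {w1}; ¬q → ¬p there: w1:T. ✓
w1: successors {w2, w5}; ¬q → ¬p there: w2:T, w5:T. ✓
w2: successors {w3}; ¬q → ¬p there: w3:T. ✓
w3: successors {w1, w3}; ¬q → ¬p there: w1:T, w3:T. ✓
w4: successors {w1, w3}; ¬q → ¬p there: w1:T, w3:T. ✓
w5: successors {w2, w3, w4}; ¬q → ¬p there: w2:T, w3:T, w4:T. ✓
— 6 worlds.
For □¬p:
w0: successors {w1}; ¬p there: w1:T. ✓
w1: successors {w2, w5}; ¬p there: w2:T, w5:T. ✓
w2: successors {w3}; ¬p there: w3:T. ✓
w3: successors {w1, w3}; ¬p there: w1:T, w3:T. ✓
w4: successors {w1, w3}; ¬p there: w1:T, w3:T. ✓
w5: successors {w2, w3, w4}; ¬p there: w2:T, w3:T, w4:T. ✓
— 6 worlds.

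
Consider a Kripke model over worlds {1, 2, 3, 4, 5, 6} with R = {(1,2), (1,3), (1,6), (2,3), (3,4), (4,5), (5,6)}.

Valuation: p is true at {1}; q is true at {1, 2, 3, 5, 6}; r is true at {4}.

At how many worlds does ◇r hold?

1: successors {2, 3, 6}; r there: 2:F, 3:F, 6:F. ✗
2: successors {3}; r there: 3:F. ✗
3: successors {4}; r there: 4:T. ✓
4: successors {5}; r there: 5:F. ✗
5: successors {6}; r there: 6:F. ✗
6: no successors, so ◇r fails. ✗
Satisfying worlds: {3}.

1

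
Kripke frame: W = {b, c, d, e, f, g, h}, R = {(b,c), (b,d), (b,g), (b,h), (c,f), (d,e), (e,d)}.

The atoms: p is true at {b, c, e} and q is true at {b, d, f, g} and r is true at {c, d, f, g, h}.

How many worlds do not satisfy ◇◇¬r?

b: successors {c, d, g, h}; ◇¬r there: c:F, d:T, g:F, h:F. ✓
c: successors {f}; ◇¬r there: f:F. ✗
d: successors {e}; ◇¬r there: e:F. ✗
e: successors {d}; ◇¬r there: d:T. ✓
f: no successors, so ◇◇¬r fails. ✗
g: no successors, so ◇◇¬r fails. ✗
h: no successors, so ◇◇¬r fails. ✗
Satisfying worlds: {b, e}.
So ◇◇¬r fails at the other 5 worlds.

5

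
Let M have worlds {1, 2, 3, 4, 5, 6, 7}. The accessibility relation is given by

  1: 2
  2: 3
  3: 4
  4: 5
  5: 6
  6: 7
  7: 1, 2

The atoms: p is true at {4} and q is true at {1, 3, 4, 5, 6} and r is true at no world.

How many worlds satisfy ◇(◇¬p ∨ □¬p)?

6

1: successors {2}; ◇¬p ∨ □¬p there: 2:T. ✓
2: successors {3}; ◇¬p ∨ □¬p there: 3:F. ✗
3: successors {4}; ◇¬p ∨ □¬p there: 4:T. ✓
4: successors {5}; ◇¬p ∨ □¬p there: 5:T. ✓
5: successors {6}; ◇¬p ∨ □¬p there: 6:T. ✓
6: successors {7}; ◇¬p ∨ □¬p there: 7:T. ✓
7: successors {1, 2}; ◇¬p ∨ □¬p there: 1:T, 2:T. ✓
Satisfying worlds: {1, 3, 4, 5, 6, 7}.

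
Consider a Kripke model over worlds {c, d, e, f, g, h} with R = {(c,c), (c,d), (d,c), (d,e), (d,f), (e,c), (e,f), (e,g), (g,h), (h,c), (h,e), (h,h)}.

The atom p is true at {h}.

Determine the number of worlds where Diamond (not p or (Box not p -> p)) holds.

5

c: successors {c, d}; not p or (Box not p -> p) there: c:T, d:T. ✓
d: successors {c, e, f}; not p or (Box not p -> p) there: c:T, e:T, f:T. ✓
e: successors {c, f, g}; not p or (Box not p -> p) there: c:T, f:T, g:T. ✓
f: no successors, so Diamond (not p or (Box not p -> p)) fails. ✗
g: successors {h}; not p or (Box not p -> p) there: h:T. ✓
h: successors {c, e, h}; not p or (Box not p -> p) there: c:T, e:T, h:T. ✓
Satisfying worlds: {c, d, e, g, h}.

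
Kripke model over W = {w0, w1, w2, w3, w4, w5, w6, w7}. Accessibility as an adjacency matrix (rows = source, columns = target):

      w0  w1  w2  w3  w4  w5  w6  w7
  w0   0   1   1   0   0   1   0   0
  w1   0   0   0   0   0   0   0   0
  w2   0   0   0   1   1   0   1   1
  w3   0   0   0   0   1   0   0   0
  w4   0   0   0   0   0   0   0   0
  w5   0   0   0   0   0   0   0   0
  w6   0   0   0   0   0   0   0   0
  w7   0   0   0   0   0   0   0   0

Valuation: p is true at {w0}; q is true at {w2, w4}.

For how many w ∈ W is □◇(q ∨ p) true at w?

w0: successors {w1, w2, w5}; ◇(q ∨ p) there: w1:F, w2:T, w5:F. ✗
w1: no successors, so □◇(q ∨ p) holds vacuously. ✓
w2: successors {w3, w4, w6, w7}; ◇(q ∨ p) there: w3:T, w4:F, w6:F, w7:F. ✗
w3: successors {w4}; ◇(q ∨ p) there: w4:F. ✗
w4: no successors, so □◇(q ∨ p) holds vacuously. ✓
w5: no successors, so □◇(q ∨ p) holds vacuously. ✓
w6: no successors, so □◇(q ∨ p) holds vacuously. ✓
w7: no successors, so □◇(q ∨ p) holds vacuously. ✓
Satisfying worlds: {w1, w4, w5, w6, w7}.

5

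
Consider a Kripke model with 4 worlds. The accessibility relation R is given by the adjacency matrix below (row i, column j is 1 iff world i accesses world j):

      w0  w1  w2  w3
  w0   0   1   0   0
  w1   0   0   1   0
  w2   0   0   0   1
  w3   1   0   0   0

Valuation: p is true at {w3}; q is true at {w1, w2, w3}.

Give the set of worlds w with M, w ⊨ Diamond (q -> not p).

w0: successors {w1}; q -> not p there: w1:T. ✓
w1: successors {w2}; q -> not p there: w2:T. ✓
w2: successors {w3}; q -> not p there: w3:F. ✗
w3: successors {w0}; q -> not p there: w0:T. ✓

{w0, w1, w3}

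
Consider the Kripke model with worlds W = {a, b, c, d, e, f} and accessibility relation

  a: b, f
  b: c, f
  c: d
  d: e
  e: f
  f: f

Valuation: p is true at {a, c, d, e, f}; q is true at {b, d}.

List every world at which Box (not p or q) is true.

a: successors {b, f}; not p or q there: b:T, f:F. ✗
b: successors {c, f}; not p or q there: c:F, f:F. ✗
c: successors {d}; not p or q there: d:T. ✓
d: successors {e}; not p or q there: e:F. ✗
e: successors {f}; not p or q there: f:F. ✗
f: successors {f}; not p or q there: f:F. ✗

{c}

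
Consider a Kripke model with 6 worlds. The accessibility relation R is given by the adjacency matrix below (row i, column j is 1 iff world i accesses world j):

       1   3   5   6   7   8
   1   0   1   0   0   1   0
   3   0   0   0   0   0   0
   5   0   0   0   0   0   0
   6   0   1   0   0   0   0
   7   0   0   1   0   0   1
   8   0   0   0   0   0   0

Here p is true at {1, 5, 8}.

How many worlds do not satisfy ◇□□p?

1: successors {3, 7}; □□p there: 3:T, 7:T. ✓
3: no successors, so ◇□□p fails. ✗
5: no successors, so ◇□□p fails. ✗
6: successors {3}; □□p there: 3:T. ✓
7: successors {5, 8}; □□p there: 5:T, 8:T. ✓
8: no successors, so ◇□□p fails. ✗
Satisfying worlds: {1, 6, 7}.
So ◇□□p fails at the other 3 worlds.

3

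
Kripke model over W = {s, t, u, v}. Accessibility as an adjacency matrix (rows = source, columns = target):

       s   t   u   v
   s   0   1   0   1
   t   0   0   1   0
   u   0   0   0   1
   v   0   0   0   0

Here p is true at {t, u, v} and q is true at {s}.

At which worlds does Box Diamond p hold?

s: successors {t, v}; Diamond p there: t:T, v:F. ✗
t: successors {u}; Diamond p there: u:T. ✓
u: successors {v}; Diamond p there: v:F. ✗
v: no successors, so Box Diamond p holds vacuously. ✓

{t, v}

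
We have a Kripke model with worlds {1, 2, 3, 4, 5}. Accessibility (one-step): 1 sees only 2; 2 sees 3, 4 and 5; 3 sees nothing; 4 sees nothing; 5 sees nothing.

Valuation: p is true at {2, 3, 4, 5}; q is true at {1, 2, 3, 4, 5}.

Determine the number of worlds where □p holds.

5

1: successors {2}; p there: 2:T. ✓
2: successors {3, 4, 5}; p there: 3:T, 4:T, 5:T. ✓
3: no successors, so □p holds vacuously. ✓
4: no successors, so □p holds vacuously. ✓
5: no successors, so □p holds vacuously. ✓
Satisfying worlds: {1, 2, 3, 4, 5}.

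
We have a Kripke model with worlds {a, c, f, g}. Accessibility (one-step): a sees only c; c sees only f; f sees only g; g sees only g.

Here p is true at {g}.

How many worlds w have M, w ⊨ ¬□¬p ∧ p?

1

a: ¬□¬p is F, p is F. ✗
c: ¬□¬p is F, p is F. ✗
f: ¬□¬p is T, p is F. ✗
g: ¬□¬p is T, p is T. ✓
Satisfying worlds: {g}.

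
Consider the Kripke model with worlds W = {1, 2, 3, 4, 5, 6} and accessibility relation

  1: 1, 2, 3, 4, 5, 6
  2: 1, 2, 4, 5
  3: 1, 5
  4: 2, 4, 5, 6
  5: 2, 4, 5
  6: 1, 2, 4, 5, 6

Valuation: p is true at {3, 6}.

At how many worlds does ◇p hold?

3

1: successors {1, 2, 3, 4, 5, 6}; p there: 1:F, 2:F, 3:T, 4:F, 5:F, 6:T. ✓
2: successors {1, 2, 4, 5}; p there: 1:F, 2:F, 4:F, 5:F. ✗
3: successors {1, 5}; p there: 1:F, 5:F. ✗
4: successors {2, 4, 5, 6}; p there: 2:F, 4:F, 5:F, 6:T. ✓
5: successors {2, 4, 5}; p there: 2:F, 4:F, 5:F. ✗
6: successors {1, 2, 4, 5, 6}; p there: 1:F, 2:F, 4:F, 5:F, 6:T. ✓
Satisfying worlds: {1, 4, 6}.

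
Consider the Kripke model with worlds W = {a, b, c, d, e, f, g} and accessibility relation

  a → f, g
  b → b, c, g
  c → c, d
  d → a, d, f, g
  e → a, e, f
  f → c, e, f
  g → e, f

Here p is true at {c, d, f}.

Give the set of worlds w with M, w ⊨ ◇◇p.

{a, b, c, d, e, f, g}

a: successors {f, g}; ◇p there: f:T, g:T. ✓
b: successors {b, c, g}; ◇p there: b:T, c:T, g:T. ✓
c: successors {c, d}; ◇p there: c:T, d:T. ✓
d: successors {a, d, f, g}; ◇p there: a:T, d:T, f:T, g:T. ✓
e: successors {a, e, f}; ◇p there: a:T, e:T, f:T. ✓
f: successors {c, e, f}; ◇p there: c:T, e:T, f:T. ✓
g: successors {e, f}; ◇p there: e:T, f:T. ✓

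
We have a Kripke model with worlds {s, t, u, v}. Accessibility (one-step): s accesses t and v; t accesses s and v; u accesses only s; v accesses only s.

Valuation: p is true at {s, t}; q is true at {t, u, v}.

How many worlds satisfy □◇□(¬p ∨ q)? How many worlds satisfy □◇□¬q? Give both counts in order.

1 and 2

For □◇□(¬p ∨ q):
s: successors {t, v}; ◇□(¬p ∨ q) there: t:T, v:T. ✓
t: successors {s, v}; ◇□(¬p ∨ q) there: s:F, v:T. ✗
u: successors {s}; ◇□(¬p ∨ q) there: s:F. ✗
v: successors {s}; ◇□(¬p ∨ q) there: s:F. ✗
— 1 world.
For □◇□¬q:
s: successors {t, v}; ◇□¬q there: t:T, v:F. ✗
t: successors {s, v}; ◇□¬q there: s:T, v:F. ✗
u: successors {s}; ◇□¬q there: s:T. ✓
v: successors {s}; ◇□¬q there: s:T. ✓
— 2 worlds.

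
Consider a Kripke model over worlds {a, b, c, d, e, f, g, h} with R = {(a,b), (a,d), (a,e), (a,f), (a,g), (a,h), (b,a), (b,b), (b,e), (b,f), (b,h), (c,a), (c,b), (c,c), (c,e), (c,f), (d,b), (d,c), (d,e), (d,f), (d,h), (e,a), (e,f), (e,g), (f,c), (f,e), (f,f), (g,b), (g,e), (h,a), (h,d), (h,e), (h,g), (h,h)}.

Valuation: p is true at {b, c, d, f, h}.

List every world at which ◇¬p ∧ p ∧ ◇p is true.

a: ◇¬p ∧ p is F, ◇p is T. ✗
b: ◇¬p ∧ p is T, ◇p is T. ✓
c: ◇¬p ∧ p is T, ◇p is T. ✓
d: ◇¬p ∧ p is T, ◇p is T. ✓
e: ◇¬p ∧ p is F, ◇p is T. ✗
f: ◇¬p ∧ p is T, ◇p is T. ✓
g: ◇¬p ∧ p is F, ◇p is T. ✗
h: ◇¬p ∧ p is T, ◇p is T. ✓

{b, c, d, f, h}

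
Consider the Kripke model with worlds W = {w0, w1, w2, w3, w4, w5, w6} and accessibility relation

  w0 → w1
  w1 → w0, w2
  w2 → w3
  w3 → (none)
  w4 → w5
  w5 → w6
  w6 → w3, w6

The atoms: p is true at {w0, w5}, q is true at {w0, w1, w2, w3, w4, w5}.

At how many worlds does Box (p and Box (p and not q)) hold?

w0: successors {w1}; p and Box (p and not q) there: w1:F. ✗
w1: successors {w0, w2}; p and Box (p and not q) there: w0:F, w2:F. ✗
w2: successors {w3}; p and Box (p and not q) there: w3:F. ✗
w3: no successors, so Box (p and Box (p and not q)) holds vacuously. ✓
w4: successors {w5}; p and Box (p and not q) there: w5:F. ✗
w5: successors {w6}; p and Box (p and not q) there: w6:F. ✗
w6: successors {w3, w6}; p and Box (p and not q) there: w3:F, w6:F. ✗
Satisfying worlds: {w3}.

1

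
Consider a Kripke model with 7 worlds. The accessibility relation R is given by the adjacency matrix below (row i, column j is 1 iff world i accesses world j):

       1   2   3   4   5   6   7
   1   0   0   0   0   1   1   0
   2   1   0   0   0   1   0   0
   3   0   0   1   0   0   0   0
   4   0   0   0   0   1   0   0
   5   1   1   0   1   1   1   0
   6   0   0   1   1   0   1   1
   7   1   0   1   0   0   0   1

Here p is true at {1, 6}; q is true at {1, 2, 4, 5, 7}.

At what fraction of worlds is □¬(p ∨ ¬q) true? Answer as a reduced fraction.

1/7

1: successors {5, 6}; ¬(p ∨ ¬q) there: 5:T, 6:F. ✗
2: successors {1, 5}; ¬(p ∨ ¬q) there: 1:F, 5:T. ✗
3: successors {3}; ¬(p ∨ ¬q) there: 3:F. ✗
4: successors {5}; ¬(p ∨ ¬q) there: 5:T. ✓
5: successors {1, 2, 4, 5, 6}; ¬(p ∨ ¬q) there: 1:F, 2:T, 4:T, 5:T, 6:F. ✗
6: successors {3, 4, 6, 7}; ¬(p ∨ ¬q) there: 3:F, 4:T, 6:F, 7:T. ✗
7: successors {1, 3, 7}; ¬(p ∨ ¬q) there: 1:F, 3:F, 7:T. ✗
That's 1 of 7 worlds, so 1/7.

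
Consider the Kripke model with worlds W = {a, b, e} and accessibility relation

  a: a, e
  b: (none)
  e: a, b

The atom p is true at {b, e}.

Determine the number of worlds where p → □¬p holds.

a: p is F, □¬p is F. ✓
b: p is T, □¬p is T. ✓
e: p is T, □¬p is F. ✗
Satisfying worlds: {a, b}.

2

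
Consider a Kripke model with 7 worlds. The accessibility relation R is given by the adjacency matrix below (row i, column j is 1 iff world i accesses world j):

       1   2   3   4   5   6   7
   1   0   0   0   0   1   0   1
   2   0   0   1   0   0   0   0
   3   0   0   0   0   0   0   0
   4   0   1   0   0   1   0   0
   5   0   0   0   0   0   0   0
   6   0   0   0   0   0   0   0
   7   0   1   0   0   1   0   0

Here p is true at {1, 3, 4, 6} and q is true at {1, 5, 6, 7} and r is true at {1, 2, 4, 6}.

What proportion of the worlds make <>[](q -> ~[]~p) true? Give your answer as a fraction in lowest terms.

4/7

1: successors {5, 7}; [](q -> ~[]~p) there: 5:T, 7:F. ✓
2: successors {3}; [](q -> ~[]~p) there: 3:T. ✓
3: no successors, so <>[](q -> ~[]~p) fails. ✗
4: successors {2, 5}; [](q -> ~[]~p) there: 2:T, 5:T. ✓
5: no successors, so <>[](q -> ~[]~p) fails. ✗
6: no successors, so <>[](q -> ~[]~p) fails. ✗
7: successors {2, 5}; [](q -> ~[]~p) there: 2:T, 5:T. ✓
That's 4 of 7 worlds, so 4/7.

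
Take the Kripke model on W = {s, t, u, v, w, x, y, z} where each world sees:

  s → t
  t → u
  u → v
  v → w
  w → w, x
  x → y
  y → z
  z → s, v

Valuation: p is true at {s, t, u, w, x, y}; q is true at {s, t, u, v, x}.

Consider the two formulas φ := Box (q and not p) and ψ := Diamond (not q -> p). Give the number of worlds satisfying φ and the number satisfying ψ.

1 and 7

For Box (q and not p):
s: successors {t}; q and not p there: t:F. ✗
t: successors {u}; q and not p there: u:F. ✗
u: successors {v}; q and not p there: v:T. ✓
v: successors {w}; q and not p there: w:F. ✗
w: successors {w, x}; q and not p there: w:F, x:F. ✗
x: successors {y}; q and not p there: y:F. ✗
y: successors {z}; q and not p there: z:F. ✗
z: successors {s, v}; q and not p there: s:F, v:T. ✗
— 1 world.
For Diamond (not q -> p):
s: successors {t}; not q -> p there: t:T. ✓
t: successors {u}; not q -> p there: u:T. ✓
u: successors {v}; not q -> p there: v:T. ✓
v: successors {w}; not q -> p there: w:T. ✓
w: successors {w, x}; not q -> p there: w:T, x:T. ✓
x: successors {y}; not q -> p there: y:T. ✓
y: successors {z}; not q -> p there: z:F. ✗
z: successors {s, v}; not q -> p there: s:T, v:T. ✓
— 7 worlds.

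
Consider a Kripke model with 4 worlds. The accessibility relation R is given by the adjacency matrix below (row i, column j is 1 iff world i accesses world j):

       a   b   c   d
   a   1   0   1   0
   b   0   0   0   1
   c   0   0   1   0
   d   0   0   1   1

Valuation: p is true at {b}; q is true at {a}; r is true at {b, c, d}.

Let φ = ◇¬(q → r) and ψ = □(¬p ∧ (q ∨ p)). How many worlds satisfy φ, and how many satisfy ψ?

1 and 0

For ◇¬(q → r):
a: successors {a, c}; ¬(q → r) there: a:T, c:F. ✓
b: successors {d}; ¬(q → r) there: d:F. ✗
c: successors {c}; ¬(q → r) there: c:F. ✗
d: successors {c, d}; ¬(q → r) there: c:F, d:F. ✗
— 1 world.
For □(¬p ∧ (q ∨ p)):
a: successors {a, c}; ¬p ∧ (q ∨ p) there: a:T, c:F. ✗
b: successors {d}; ¬p ∧ (q ∨ p) there: d:F. ✗
c: successors {c}; ¬p ∧ (q ∨ p) there: c:F. ✗
d: successors {c, d}; ¬p ∧ (q ∨ p) there: c:F, d:F. ✗
— 0 worlds.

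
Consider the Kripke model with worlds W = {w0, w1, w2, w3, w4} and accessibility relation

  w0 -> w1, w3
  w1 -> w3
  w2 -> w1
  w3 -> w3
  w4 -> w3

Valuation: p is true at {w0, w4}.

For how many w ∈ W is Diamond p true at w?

0

w0: successors {w1, w3}; p there: w1:F, w3:F. ✗
w1: successors {w3}; p there: w3:F. ✗
w2: successors {w1}; p there: w1:F. ✗
w3: successors {w3}; p there: w3:F. ✗
w4: successors {w3}; p there: w3:F. ✗
Satisfying worlds: ∅.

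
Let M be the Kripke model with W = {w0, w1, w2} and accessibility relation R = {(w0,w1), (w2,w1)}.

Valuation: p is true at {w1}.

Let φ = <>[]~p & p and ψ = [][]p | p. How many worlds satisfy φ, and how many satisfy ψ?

0 and 3

For <>[]~p & p:
w0: <>[]~p is T, p is F. ✗
w1: <>[]~p is F, p is T. ✗
w2: <>[]~p is T, p is F. ✗
— 0 worlds.
For [][]p | p:
w0: [][]p is T, p is F. ✓
w1: [][]p is T, p is T. ✓
w2: [][]p is T, p is F. ✓
— 3 worlds.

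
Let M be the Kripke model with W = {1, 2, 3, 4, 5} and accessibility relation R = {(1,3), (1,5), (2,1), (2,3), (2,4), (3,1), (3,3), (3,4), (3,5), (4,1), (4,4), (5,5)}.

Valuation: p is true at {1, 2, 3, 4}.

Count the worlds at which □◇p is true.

1: successors {3, 5}; ◇p there: 3:T, 5:F. ✗
2: successors {1, 3, 4}; ◇p there: 1:T, 3:T, 4:T. ✓
3: successors {1, 3, 4, 5}; ◇p there: 1:T, 3:T, 4:T, 5:F. ✗
4: successors {1, 4}; ◇p there: 1:T, 4:T. ✓
5: successors {5}; ◇p there: 5:F. ✗
Satisfying worlds: {2, 4}.

2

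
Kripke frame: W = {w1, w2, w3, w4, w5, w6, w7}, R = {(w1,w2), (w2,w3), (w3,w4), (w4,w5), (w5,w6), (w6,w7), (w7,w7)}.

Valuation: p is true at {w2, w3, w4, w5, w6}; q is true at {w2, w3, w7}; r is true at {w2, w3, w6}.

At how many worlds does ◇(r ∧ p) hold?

w1: successors {w2}; r ∧ p there: w2:T. ✓
w2: successors {w3}; r ∧ p there: w3:T. ✓
w3: successors {w4}; r ∧ p there: w4:F. ✗
w4: successors {w5}; r ∧ p there: w5:F. ✗
w5: successors {w6}; r ∧ p there: w6:T. ✓
w6: successors {w7}; r ∧ p there: w7:F. ✗
w7: successors {w7}; r ∧ p there: w7:F. ✗
Satisfying worlds: {w1, w2, w5}.

3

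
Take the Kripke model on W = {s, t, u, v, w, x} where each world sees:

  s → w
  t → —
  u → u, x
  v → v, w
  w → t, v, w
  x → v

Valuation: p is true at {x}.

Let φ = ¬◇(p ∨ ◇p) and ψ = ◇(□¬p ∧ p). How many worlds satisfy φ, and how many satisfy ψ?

For ¬◇(p ∨ ◇p):
s: ◇(p ∨ ◇p) is F. ✓
t: ◇(p ∨ ◇p) is F. ✓
u: ◇(p ∨ ◇p) is T. ✗
v: ◇(p ∨ ◇p) is F. ✓
w: ◇(p ∨ ◇p) is F. ✓
x: ◇(p ∨ ◇p) is F. ✓
— 5 worlds.
For ◇(□¬p ∧ p):
s: successors {w}; □¬p ∧ p there: w:F. ✗
t: no successors, so ◇(□¬p ∧ p) fails. ✗
u: successors {u, x}; □¬p ∧ p there: u:F, x:T. ✓
v: successors {v, w}; □¬p ∧ p there: v:F, w:F. ✗
w: successors {t, v, w}; □¬p ∧ p there: t:F, v:F, w:F. ✗
x: successors {v}; □¬p ∧ p there: v:F. ✗
— 1 world.

5 and 1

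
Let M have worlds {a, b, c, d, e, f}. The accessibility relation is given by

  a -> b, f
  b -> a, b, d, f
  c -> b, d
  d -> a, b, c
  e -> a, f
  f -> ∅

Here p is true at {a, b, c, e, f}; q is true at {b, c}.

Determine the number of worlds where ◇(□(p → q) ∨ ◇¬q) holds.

5

a: successors {b, f}; □(p → q) ∨ ◇¬q there: b:T, f:T. ✓
b: successors {a, b, d, f}; □(p → q) ∨ ◇¬q there: a:T, b:T, d:T, f:T. ✓
c: successors {b, d}; □(p → q) ∨ ◇¬q there: b:T, d:T. ✓
d: successors {a, b, c}; □(p → q) ∨ ◇¬q there: a:T, b:T, c:T. ✓
e: successors {a, f}; □(p → q) ∨ ◇¬q there: a:T, f:T. ✓
f: no successors, so ◇(□(p → q) ∨ ◇¬q) fails. ✗
Satisfying worlds: {a, b, c, d, e}.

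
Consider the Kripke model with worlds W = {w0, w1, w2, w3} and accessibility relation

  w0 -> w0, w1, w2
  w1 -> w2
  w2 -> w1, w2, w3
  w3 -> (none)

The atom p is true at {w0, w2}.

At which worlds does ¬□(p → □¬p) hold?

w0: □(p → □¬p) is F. ✓
w1: □(p → □¬p) is F. ✓
w2: □(p → □¬p) is F. ✓
w3: □(p → □¬p) is T. ✗

{w0, w1, w2}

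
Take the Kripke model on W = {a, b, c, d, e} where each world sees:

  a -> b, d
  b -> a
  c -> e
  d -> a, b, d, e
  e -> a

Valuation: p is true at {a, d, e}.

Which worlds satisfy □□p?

{c}

a: successors {b, d}; □p there: b:T, d:F. ✗
b: successors {a}; □p there: a:F. ✗
c: successors {e}; □p there: e:T. ✓
d: successors {a, b, d, e}; □p there: a:F, b:T, d:F, e:T. ✗
e: successors {a}; □p there: a:F. ✗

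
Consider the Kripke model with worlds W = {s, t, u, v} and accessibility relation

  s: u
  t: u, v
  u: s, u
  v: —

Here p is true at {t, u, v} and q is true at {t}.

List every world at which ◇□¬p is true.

s: successors {u}; □¬p there: u:F. ✗
t: successors {u, v}; □¬p there: u:F, v:T. ✓
u: successors {s, u}; □¬p there: s:F, u:F. ✗
v: no successors, so ◇□¬p fails. ✗

{t}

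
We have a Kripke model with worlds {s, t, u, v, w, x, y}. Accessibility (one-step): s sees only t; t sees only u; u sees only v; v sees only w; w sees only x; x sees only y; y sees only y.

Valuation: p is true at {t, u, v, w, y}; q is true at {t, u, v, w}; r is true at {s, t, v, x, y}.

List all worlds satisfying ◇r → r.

s: ◇r is T, r is T. ✓
t: ◇r is F, r is T. ✓
u: ◇r is T, r is F. ✗
v: ◇r is F, r is T. ✓
w: ◇r is T, r is F. ✗
x: ◇r is T, r is T. ✓
y: ◇r is T, r is T. ✓

{s, t, v, x, y}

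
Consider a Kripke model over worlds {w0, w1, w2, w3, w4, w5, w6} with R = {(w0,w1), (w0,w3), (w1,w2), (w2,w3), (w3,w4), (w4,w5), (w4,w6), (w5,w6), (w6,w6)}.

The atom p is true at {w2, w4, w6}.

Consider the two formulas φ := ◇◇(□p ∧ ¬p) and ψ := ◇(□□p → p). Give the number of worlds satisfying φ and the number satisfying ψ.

2 and 7

For ◇◇(□p ∧ ¬p):
w0: successors {w1, w3}; ◇(□p ∧ ¬p) there: w1:F, w3:F. ✗
w1: successors {w2}; ◇(□p ∧ ¬p) there: w2:T. ✓
w2: successors {w3}; ◇(□p ∧ ¬p) there: w3:F. ✗
w3: successors {w4}; ◇(□p ∧ ¬p) there: w4:T. ✓
w4: successors {w5, w6}; ◇(□p ∧ ¬p) there: w5:F, w6:F. ✗
w5: successors {w6}; ◇(□p ∧ ¬p) there: w6:F. ✗
w6: successors {w6}; ◇(□p ∧ ¬p) there: w6:F. ✗
— 2 worlds.
For ◇(□□p → p):
w0: successors {w1, w3}; □□p → p there: w1:T, w3:T. ✓
w1: successors {w2}; □□p → p there: w2:T. ✓
w2: successors {w3}; □□p → p there: w3:T. ✓
w3: successors {w4}; □□p → p there: w4:T. ✓
w4: successors {w5, w6}; □□p → p there: w5:F, w6:T. ✓
w5: successors {w6}; □□p → p there: w6:T. ✓
w6: successors {w6}; □□p → p there: w6:T. ✓
— 7 worlds.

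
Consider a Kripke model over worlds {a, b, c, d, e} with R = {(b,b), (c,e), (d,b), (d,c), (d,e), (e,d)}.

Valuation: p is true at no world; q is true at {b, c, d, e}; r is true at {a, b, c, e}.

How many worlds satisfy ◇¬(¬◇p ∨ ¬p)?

a: no successors, so ◇¬(¬◇p ∨ ¬p) fails. ✗
b: successors {b}; ¬(¬◇p ∨ ¬p) there: b:F. ✗
c: successors {e}; ¬(¬◇p ∨ ¬p) there: e:F. ✗
d: successors {b, c, e}; ¬(¬◇p ∨ ¬p) there: b:F, c:F, e:F. ✗
e: successors {d}; ¬(¬◇p ∨ ¬p) there: d:F. ✗
Satisfying worlds: ∅.

0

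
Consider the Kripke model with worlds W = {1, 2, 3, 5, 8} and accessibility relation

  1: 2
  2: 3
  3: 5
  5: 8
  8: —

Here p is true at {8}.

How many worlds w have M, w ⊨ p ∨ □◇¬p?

3

1: p is F, □◇¬p is T. ✓
2: p is F, □◇¬p is T. ✓
3: p is F, □◇¬p is F. ✗
5: p is F, □◇¬p is F. ✗
8: p is T, □◇¬p is T. ✓
Satisfying worlds: {1, 2, 8}.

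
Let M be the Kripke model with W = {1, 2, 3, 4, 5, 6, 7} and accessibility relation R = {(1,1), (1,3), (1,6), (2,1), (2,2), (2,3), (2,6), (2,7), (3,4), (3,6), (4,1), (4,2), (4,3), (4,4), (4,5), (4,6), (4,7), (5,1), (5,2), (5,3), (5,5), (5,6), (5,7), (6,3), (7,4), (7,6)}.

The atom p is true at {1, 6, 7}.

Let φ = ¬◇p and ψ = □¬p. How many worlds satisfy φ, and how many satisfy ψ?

1 and 1

For ¬◇p:
1: ◇p is T. ✗
2: ◇p is T. ✗
3: ◇p is T. ✗
4: ◇p is T. ✗
5: ◇p is T. ✗
6: ◇p is F. ✓
7: ◇p is T. ✗
— 1 world.
For □¬p:
1: successors {1, 3, 6}; ¬p there: 1:F, 3:T, 6:F. ✗
2: successors {1, 2, 3, 6, 7}; ¬p there: 1:F, 2:T, 3:T, 6:F, 7:F. ✗
3: successors {4, 6}; ¬p there: 4:T, 6:F. ✗
4: successors {1, 2, 3, 4, 5, 6, 7}; ¬p there: 1:F, 2:T, 3:T, 4:T, 5:T, 6:F, 7:F. ✗
5: successors {1, 2, 3, 5, 6, 7}; ¬p there: 1:F, 2:T, 3:T, 5:T, 6:F, 7:F. ✗
6: successors {3}; ¬p there: 3:T. ✓
7: successors {4, 6}; ¬p there: 4:T, 6:F. ✗
— 1 world.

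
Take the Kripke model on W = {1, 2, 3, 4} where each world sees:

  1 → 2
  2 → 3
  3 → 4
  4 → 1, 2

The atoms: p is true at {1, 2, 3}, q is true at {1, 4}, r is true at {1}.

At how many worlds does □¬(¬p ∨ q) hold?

2

1: successors {2}; ¬(¬p ∨ q) there: 2:T. ✓
2: successors {3}; ¬(¬p ∨ q) there: 3:T. ✓
3: successors {4}; ¬(¬p ∨ q) there: 4:F. ✗
4: successors {1, 2}; ¬(¬p ∨ q) there: 1:F, 2:T. ✗
Satisfying worlds: {1, 2}.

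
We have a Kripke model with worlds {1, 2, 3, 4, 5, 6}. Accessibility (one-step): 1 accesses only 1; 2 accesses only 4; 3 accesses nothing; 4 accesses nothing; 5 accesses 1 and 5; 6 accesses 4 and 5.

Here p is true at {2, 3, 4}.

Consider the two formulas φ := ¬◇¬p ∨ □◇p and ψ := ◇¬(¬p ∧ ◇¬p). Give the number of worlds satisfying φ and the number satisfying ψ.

3 and 2

For ¬◇¬p ∨ □◇p:
1: ¬◇¬p is F, □◇p is F. ✗
2: ¬◇¬p is T, □◇p is F. ✓
3: ¬◇¬p is T, □◇p is T. ✓
4: ¬◇¬p is T, □◇p is T. ✓
5: ¬◇¬p is F, □◇p is F. ✗
6: ¬◇¬p is F, □◇p is F. ✗
— 3 worlds.
For ◇¬(¬p ∧ ◇¬p):
1: successors {1}; ¬(¬p ∧ ◇¬p) there: 1:F. ✗
2: successors {4}; ¬(¬p ∧ ◇¬p) there: 4:T. ✓
3: no successors, so ◇¬(¬p ∧ ◇¬p) fails. ✗
4: no successors, so ◇¬(¬p ∧ ◇¬p) fails. ✗
5: successors {1, 5}; ¬(¬p ∧ ◇¬p) there: 1:F, 5:F. ✗
6: successors {4, 5}; ¬(¬p ∧ ◇¬p) there: 4:T, 5:F. ✓
— 2 worlds.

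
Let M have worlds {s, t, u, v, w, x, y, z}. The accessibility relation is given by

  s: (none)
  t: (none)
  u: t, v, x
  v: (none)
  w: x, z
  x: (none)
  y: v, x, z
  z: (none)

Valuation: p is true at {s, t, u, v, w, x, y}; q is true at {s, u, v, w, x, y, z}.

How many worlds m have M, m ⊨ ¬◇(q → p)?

5

s: ◇(q → p) is F. ✓
t: ◇(q → p) is F. ✓
u: ◇(q → p) is T. ✗
v: ◇(q → p) is F. ✓
w: ◇(q → p) is T. ✗
x: ◇(q → p) is F. ✓
y: ◇(q → p) is T. ✗
z: ◇(q → p) is F. ✓
Satisfying worlds: {s, t, v, x, z}.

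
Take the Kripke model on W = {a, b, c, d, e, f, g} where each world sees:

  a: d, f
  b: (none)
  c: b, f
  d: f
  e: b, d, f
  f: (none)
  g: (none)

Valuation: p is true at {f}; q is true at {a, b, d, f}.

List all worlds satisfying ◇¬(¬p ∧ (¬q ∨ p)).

{a, c, d, e}

a: successors {d, f}; ¬(¬p ∧ (¬q ∨ p)) there: d:T, f:T. ✓
b: no successors, so ◇¬(¬p ∧ (¬q ∨ p)) fails. ✗
c: successors {b, f}; ¬(¬p ∧ (¬q ∨ p)) there: b:T, f:T. ✓
d: successors {f}; ¬(¬p ∧ (¬q ∨ p)) there: f:T. ✓
e: successors {b, d, f}; ¬(¬p ∧ (¬q ∨ p)) there: b:T, d:T, f:T. ✓
f: no successors, so ◇¬(¬p ∧ (¬q ∨ p)) fails. ✗
g: no successors, so ◇¬(¬p ∧ (¬q ∨ p)) fails. ✗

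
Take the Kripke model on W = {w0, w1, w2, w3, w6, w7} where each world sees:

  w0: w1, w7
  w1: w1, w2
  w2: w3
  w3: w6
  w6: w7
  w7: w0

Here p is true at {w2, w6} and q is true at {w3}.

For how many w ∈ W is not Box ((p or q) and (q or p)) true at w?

w0: Box ((p or q) and (q or p)) is F. ✓
w1: Box ((p or q) and (q or p)) is F. ✓
w2: Box ((p or q) and (q or p)) is T. ✗
w3: Box ((p or q) and (q or p)) is T. ✗
w6: Box ((p or q) and (q or p)) is F. ✓
w7: Box ((p or q) and (q or p)) is F. ✓
Satisfying worlds: {w0, w1, w6, w7}.

4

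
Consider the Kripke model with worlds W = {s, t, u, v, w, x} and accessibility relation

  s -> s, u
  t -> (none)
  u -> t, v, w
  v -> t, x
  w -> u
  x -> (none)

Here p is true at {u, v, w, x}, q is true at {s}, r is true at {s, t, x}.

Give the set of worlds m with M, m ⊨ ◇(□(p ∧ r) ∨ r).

{s, u, v}

s: successors {s, u}; □(p ∧ r) ∨ r there: s:T, u:F. ✓
t: no successors, so ◇(□(p ∧ r) ∨ r) fails. ✗
u: successors {t, v, w}; □(p ∧ r) ∨ r there: t:T, v:F, w:F. ✓
v: successors {t, x}; □(p ∧ r) ∨ r there: t:T, x:T. ✓
w: successors {u}; □(p ∧ r) ∨ r there: u:F. ✗
x: no successors, so ◇(□(p ∧ r) ∨ r) fails. ✗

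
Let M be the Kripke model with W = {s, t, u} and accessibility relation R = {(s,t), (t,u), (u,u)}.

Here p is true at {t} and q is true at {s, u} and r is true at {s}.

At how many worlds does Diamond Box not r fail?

0

s: successors {t}; Box not r there: t:T. ✓
t: successors {u}; Box not r there: u:T. ✓
u: successors {u}; Box not r there: u:T. ✓
Satisfying worlds: {s, t, u}.
So Diamond Box not r fails at the other 0 worlds.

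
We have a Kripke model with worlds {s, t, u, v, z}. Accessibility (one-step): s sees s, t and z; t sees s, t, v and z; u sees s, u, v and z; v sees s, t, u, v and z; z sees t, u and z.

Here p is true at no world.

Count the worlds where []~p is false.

0

s: successors {s, t, z}; ~p there: s:T, t:T, z:T. ✓
t: successors {s, t, v, z}; ~p there: s:T, t:T, v:T, z:T. ✓
u: successors {s, u, v, z}; ~p there: s:T, u:T, v:T, z:T. ✓
v: successors {s, t, u, v, z}; ~p there: s:T, t:T, u:T, v:T, z:T. ✓
z: successors {t, u, z}; ~p there: t:T, u:T, z:T. ✓
Satisfying worlds: {s, t, u, v, z}.
So []~p fails at the other 0 worlds.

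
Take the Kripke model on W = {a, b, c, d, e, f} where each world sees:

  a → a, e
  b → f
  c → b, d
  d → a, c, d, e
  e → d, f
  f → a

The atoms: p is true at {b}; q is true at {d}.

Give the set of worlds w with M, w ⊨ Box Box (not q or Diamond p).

a: successors {a, e}; Box (not q or Diamond p) there: a:T, e:F. ✗
b: successors {f}; Box (not q or Diamond p) there: f:T. ✓
c: successors {b, d}; Box (not q or Diamond p) there: b:T, d:F. ✗
d: successors {a, c, d, e}; Box (not q or Diamond p) there: a:T, c:F, d:F, e:F. ✗
e: successors {d, f}; Box (not q or Diamond p) there: d:F, f:T. ✗
f: successors {a}; Box (not q or Diamond p) there: a:T. ✓

{b, f}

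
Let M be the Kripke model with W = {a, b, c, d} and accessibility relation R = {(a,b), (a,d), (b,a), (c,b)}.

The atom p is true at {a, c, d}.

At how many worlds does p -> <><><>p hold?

3

a: p is T, <><><>p is T. ✓
b: p is F, <><><>p is T. ✓
c: p is T, <><><>p is T. ✓
d: p is T, <><><>p is F. ✗
Satisfying worlds: {a, b, c}.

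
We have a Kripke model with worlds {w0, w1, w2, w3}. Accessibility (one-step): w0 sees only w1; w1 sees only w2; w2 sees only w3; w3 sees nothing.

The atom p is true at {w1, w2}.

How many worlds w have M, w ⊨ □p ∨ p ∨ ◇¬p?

4

w0: □p ∨ p is T, ◇¬p is F. ✓
w1: □p ∨ p is T, ◇¬p is F. ✓
w2: □p ∨ p is T, ◇¬p is T. ✓
w3: □p ∨ p is T, ◇¬p is F. ✓
Satisfying worlds: {w0, w1, w2, w3}.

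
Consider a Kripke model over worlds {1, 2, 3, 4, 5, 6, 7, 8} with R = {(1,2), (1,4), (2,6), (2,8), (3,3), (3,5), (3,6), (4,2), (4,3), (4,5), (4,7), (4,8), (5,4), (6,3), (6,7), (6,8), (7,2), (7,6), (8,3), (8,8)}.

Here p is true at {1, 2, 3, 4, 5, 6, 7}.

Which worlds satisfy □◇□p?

1: successors {2, 4}; ◇□p there: 2:F, 4:T. ✗
2: successors {6, 8}; ◇□p there: 6:T, 8:T. ✓
3: successors {3, 5, 6}; ◇□p there: 3:T, 5:F, 6:T. ✗
4: successors {2, 3, 5, 7, 8}; ◇□p there: 2:F, 3:T, 5:F, 7:F, 8:T. ✗
5: successors {4}; ◇□p there: 4:T. ✓
6: successors {3, 7, 8}; ◇□p there: 3:T, 7:F, 8:T. ✗
7: successors {2, 6}; ◇□p there: 2:F, 6:T. ✗
8: successors {3, 8}; ◇□p there: 3:T, 8:T. ✓

{2, 5, 8}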